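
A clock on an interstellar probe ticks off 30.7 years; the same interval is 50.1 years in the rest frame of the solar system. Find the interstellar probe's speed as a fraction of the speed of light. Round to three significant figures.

γ = Δt/Δτ = 50.1/30.7 = 1.6319.
β = √(1 − 1/γ²) = √(1 − 0.375503) = √0.624497 = 0.790.

0.790c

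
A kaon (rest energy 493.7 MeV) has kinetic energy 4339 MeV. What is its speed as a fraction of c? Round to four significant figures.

K = (γ−1)mc², so γ = 1 + 4339/493.7 = 9.7887.
Then v/c = √(1 − γ⁻²) = √(1 − 0.0104364) = √0.9895636 = 0.9948.

0.9948c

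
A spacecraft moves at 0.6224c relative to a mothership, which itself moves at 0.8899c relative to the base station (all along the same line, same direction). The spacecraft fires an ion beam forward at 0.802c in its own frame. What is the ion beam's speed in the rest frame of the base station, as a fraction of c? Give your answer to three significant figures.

Compose velocities in two stages. Stage 1 (into S'): u₁ = (0.802+0.6224)/(1+0.802×0.6224) = 0.95013.
Stage 2 (into S): u = (0.95013+0.8899)/(1+0.95013×0.8899) = 0.99702, so the speed is 0.997c.

0.997c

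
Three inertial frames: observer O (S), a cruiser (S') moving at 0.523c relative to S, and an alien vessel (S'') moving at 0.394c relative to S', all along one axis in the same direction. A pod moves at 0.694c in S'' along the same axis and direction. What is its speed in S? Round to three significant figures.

First combine the pod and alien vessel (S''→S'): u₁ = (0.694 + 0.394)/(1 + 0.694×0.394) = 1.088/1.273436 = 0.85438.
Then combine with the cruiser (S'→S): u = (0.85438 + 0.523)/(1 + 0.85438×0.523) = 1.37738/1.44684074 = 0.95199.

0.952c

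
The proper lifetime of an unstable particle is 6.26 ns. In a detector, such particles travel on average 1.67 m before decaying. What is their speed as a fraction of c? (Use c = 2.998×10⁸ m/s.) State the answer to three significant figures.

Lab distance = (lab lifetime)·v = γτ·βc, so βγ = d/(cτ) = 1.670/(2.998×10⁸ × 6.260×10^-9) = 0.88984.
With βγ = 0.88984: γ² = 1 + (βγ)² = 1.791815, and β = (βγ)/γ = 0.88984/1.33859 = 0.665.

0.665c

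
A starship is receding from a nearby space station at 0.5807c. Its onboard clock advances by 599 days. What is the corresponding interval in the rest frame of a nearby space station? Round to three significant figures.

736 days

γ = 1/√(1 − β²) = 1/√(1 − 0.33721249) = 1/√0.66278751 = 1/0.814118 = 1.2283.
The onboard clock measures proper time, so the interval in the rest frame of a nearby space station is dilated: Δt = γ·Δτ = 1.2283 × 599 days = 736 days.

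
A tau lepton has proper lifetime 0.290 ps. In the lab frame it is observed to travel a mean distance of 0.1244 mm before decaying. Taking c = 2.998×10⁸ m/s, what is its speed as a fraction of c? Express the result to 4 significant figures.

0.8197c

d = βγcτ ⇒ βγ = d/(cτ) = 1.244×10^-4 m / (8.6942×10^-5 m) = 1.4308.
β = (βγ)/√(1+(βγ)²) = 1.4308/√3.04719 = 0.8197.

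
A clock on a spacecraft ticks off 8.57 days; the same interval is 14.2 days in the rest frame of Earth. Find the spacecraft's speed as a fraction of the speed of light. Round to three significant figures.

0.797c

γ = Δt/Δτ = 14.2/8.57 = 1.6569.
β = √(1 − 1/γ²) = √(1 − 0.364257) = √0.635743 = 0.797.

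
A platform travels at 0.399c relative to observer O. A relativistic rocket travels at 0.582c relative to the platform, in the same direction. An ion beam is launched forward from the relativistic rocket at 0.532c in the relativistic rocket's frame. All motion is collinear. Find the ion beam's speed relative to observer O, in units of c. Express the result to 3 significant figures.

0.933c

Apply u = (u'+v)/(1+u'v) twice. Ion beam in the platform frame: (0.532+0.582)/(1+0.532·0.582) = 1.114/1.309624 = 0.85063c.
That velocity, transformed to the rest frame of observer O: (0.85063+0.399)/(1+0.85063·0.399) = 1.24963/1.33940137 = 0.93298c.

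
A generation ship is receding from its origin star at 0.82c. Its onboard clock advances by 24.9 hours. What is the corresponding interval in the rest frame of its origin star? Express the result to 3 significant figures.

43.5 hours

With β = 0.82, γ = 1/√(1 − 0.82²) = 1/√0.3276 = 1.7471.
The onboard clock measures proper time, so the interval in the rest frame of its origin star is dilated: Δt = γ·Δτ = 1.7471 × 24.9 hours = 43.5 hours.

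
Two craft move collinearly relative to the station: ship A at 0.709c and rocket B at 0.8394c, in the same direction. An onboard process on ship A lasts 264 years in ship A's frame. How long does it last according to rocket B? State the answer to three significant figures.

Transform ship A's velocity into rocket B's frame: (0.709 − 0.8394)/(1 − 0.709·0.8394) = −0.1304/0.4048654, so the relative speed is 0.32208c.
At |u| = 0.32208c, γ = (1 − 0.103736)^(−1/2) = 1.0563.
The clock on ship A records proper time, so rocket B measures Δt = γΔτ = 1.0563 × 264 = 279 years.

279 years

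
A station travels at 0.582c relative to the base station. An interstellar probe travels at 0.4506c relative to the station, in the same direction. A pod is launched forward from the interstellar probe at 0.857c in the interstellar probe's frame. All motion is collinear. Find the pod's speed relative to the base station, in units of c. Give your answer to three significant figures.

First combine the pod and interstellar probe (S''→S'): u₁ = (0.857 + 0.4506)/(1 + 0.857×0.4506) = 1.3076/1.3861642 = 0.94332.
Then combine with the station (S'→S): u = (0.94332 + 0.582)/(1 + 0.94332×0.582) = 1.52532/1.54901224 = 0.9847.

0.985c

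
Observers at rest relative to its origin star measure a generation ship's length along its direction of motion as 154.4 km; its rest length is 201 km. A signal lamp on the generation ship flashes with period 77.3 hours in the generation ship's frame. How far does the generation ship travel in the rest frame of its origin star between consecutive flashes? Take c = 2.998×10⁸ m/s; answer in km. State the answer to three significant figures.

6.95×10^10 km

From L = L₀/γ: γ = 201/154.4 = 1.30181.
β = √(1 − 1/γ²) = 0.64026. Lab-frame period = γτ = 1.30181×77.3 hours = 100.63 hours. Distance = βc × γτ = 0.64026 × 2.998×10⁸ m/s × 362268 s = 6.9537×10^13 m = 6.95×10^10 km.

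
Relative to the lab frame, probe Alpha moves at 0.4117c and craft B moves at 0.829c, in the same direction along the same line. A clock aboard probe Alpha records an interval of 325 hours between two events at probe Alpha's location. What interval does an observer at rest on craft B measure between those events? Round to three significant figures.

420 hours

Speed of probe Alpha in craft B's frame: u = (v_A − v_B)/(1 − v_A v_B/c²) = (0.4117 − 0.829)/(1 − 0.4117×0.829) = −0.4173/0.6587007 = −0.63352; |u| = 0.63352c.
γ for this relative speed: γ = 1/√(1 − 0.401348) = 1.2924.
The clock on probe Alpha records proper time, so craft B measures Δt = γΔτ = 1.2924 × 325 = 420 hours.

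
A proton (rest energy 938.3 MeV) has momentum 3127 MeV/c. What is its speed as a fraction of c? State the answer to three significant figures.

0.958c

pc/(mc²) = 3127/938.3 = 3.3326 = βγ = β/√(1−β²).
So β² = x²/(1 + x²) with x = 3.3326: x² = 11.1062, β² = 11.1062/12.1062 = 0.917398, β = 0.958.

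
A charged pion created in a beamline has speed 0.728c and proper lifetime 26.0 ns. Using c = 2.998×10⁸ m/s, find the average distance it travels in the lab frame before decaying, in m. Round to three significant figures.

8.28 m

γ = 1/√(1 − β²) = 1/√(1 − 0.529984) = 1/√0.470016 = 1/0.685577 = 1.4586.
Lab-frame lifetime: Δt = γτ = 1.4586 × 26.0 ns = 37.924 ns.
Distance: d = vΔt = 0.728 × 2.998×10⁸ m/s × 3.7924×10^-8 s = 8.28 m.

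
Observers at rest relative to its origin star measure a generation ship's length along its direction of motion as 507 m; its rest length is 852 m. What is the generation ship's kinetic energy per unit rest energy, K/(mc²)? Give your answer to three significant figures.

From L = L₀/γ: γ = 852/507 = 1.68047.
Since K = (γ−1)mc², K/(mc²) = 1.68047 − 1 = 0.680.

0.680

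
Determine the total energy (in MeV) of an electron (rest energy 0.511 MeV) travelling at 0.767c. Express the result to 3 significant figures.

0.796 MeV

Lorentz factor: γ = (1 − 0.588289)^(−1/2) = 1.5585.
Total energy: E = γmc² = 1.5585 × 0.511 MeV = 0.796 MeV.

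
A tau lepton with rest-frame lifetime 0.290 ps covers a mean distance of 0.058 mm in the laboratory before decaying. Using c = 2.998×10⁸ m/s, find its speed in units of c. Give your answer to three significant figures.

0.555c

d = βγcτ ⇒ βγ = d/(cτ) = 5.800×10^-5 m / (8.6942×10^-5 m) = 0.66711.
β = (βγ)/√(1+(βγ)²) = 0.66711/√1.445036 = 0.555.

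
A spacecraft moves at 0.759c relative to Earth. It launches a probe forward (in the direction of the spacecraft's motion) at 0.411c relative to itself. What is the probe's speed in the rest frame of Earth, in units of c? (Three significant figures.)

0.892c

In units of c, u = (u' + v)/(1 + u'v) with u' = 0.411 and v = 0.759.
Numerator: 0.411 + 0.759 = 1.17. Denominator: 1 + (0.411)(0.759) = 1.311949.
u = 1.17/1.311949 = 0.8918, so the speed is 0.892c.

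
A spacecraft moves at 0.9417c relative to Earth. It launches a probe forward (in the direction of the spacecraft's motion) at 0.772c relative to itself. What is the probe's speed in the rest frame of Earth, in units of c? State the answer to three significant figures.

0.992c

In units of c, u = (u' + v)/(1 + u'v) with u' = 0.772 and v = 0.9417.
Numerator: 0.772 + 0.9417 = 1.7137. Denominator: 1 + (0.772)(0.9417) = 1.7269924.
u = 1.7137/1.7269924 = 0.9923, so the speed is 0.992c.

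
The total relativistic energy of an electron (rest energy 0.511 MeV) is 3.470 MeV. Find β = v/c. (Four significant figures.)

γ = E/(mc²) = 3.470/0.511 = 6.7906.
β = √(1 − 1/γ²) = √(1 − 0.0216862) = √0.9783138 = 0.9891.

0.9891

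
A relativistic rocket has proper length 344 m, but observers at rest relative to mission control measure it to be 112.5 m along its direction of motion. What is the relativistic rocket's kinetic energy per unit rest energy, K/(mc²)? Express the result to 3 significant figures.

From L = L₀/γ: γ = 344/112.5 = 3.05778.
Since K = (γ−1)mc², K/(mc²) = 3.05778 − 1 = 2.06.

2.06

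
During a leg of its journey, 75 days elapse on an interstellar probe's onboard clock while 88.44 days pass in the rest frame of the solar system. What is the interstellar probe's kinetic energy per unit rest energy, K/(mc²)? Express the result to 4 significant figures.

0.1792

The time-dilation ratio gives γ = 88.44/75 = 1.1792.
K/(mc²) = γ − 1 = 1.1792 − 1 = 0.1792.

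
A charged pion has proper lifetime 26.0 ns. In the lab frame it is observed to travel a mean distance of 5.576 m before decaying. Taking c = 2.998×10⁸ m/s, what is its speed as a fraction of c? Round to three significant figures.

0.582c

Lab distance = (lab lifetime)·v = γτ·βc, so βγ = d/(cτ) = 5.576/(2.998×10⁸ × 2.600×10^-8) = 0.71535.
With βγ = 0.71535: γ² = 1 + (βγ)² = 1.511726, and β = (βγ)/γ = 0.71535/1.22952 = 0.582.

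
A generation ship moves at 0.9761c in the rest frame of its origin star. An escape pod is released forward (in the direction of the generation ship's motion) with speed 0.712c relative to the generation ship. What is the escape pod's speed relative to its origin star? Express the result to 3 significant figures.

0.996c

In units of c, u = (u' + v)/(1 + u'v) with u' = 0.712 and v = 0.9761.
Numerator: 0.712 + 0.9761 = 1.6881. Denominator: 1 + (0.712)(0.9761) = 1.6949832.
u = 1.6881/1.6949832 = 0.99594, so the speed is 0.996c.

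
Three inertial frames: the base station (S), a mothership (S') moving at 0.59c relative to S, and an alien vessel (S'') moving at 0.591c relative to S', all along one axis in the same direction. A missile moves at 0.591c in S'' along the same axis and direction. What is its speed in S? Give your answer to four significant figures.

0.9665c

Compose velocities in two stages. Stage 1 (into S'): u₁ = (0.591+0.591)/(1+0.591×0.591) = 0.87602.
Stage 2 (into S): u = (0.87602+0.59)/(1+0.87602×0.59) = 0.96649, so the speed is 0.9665c.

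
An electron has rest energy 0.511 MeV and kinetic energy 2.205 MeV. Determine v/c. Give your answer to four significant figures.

γ = 1 + K/(mc²) = 1 + 2.205/0.511 = 5.3151.
β = √(1 − 1/γ²) = √(1 − 0.0353979) = √0.9646021 = 0.9821.

0.9821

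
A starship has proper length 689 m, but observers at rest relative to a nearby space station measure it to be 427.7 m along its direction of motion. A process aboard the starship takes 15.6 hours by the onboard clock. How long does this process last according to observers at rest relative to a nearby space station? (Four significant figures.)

From L = L₀/γ: γ = 689/427.7 = 1.61094.
Δt = γΔτ = 1.61094 × 15.6 = 25.13 hours.

25.13 hours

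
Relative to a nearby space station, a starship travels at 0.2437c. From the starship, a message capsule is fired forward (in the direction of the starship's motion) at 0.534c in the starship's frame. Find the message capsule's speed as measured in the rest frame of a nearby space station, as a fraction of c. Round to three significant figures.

0.688c

Relativistic velocity addition: u = (u' + v)/(1 + u'v/c²), with u' = 0.534c and v = 0.2437c.
Numerator: 0.534 + 0.2437 = 0.7777. Denominator: 1 + (0.534)(0.2437) = 1.1301358.
u = 0.7777/1.1301358 = 0.68815, so the speed is 0.688c.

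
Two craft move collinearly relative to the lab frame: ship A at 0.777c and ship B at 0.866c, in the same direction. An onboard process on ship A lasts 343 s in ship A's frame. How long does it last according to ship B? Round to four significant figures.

356.4 s

The velocity of ship A relative to ship B is (0.777 − 0.866)c / (1 − 0.777×0.866) = −0.27207c; relative speed 0.27207c.
γ for this relative speed: γ = 1/√(1 − 0.0740221) = 1.0392.
The clock on ship A records proper time, so ship B measures Δt = γΔτ = 1.0392 × 343 = 356.4 s.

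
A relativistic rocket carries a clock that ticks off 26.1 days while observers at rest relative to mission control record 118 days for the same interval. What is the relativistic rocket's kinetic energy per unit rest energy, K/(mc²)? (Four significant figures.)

From Δt = γΔτ: γ = 118/26.1 = 4.52107.
K/(mc²) = γ − 1 = 4.52107 − 1 = 3.521.

3.521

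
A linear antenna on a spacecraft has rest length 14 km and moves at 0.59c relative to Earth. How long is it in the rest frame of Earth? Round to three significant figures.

γ = 1/√(1 − β²) = 1/√(1 − 0.3481) = 1/√0.6519 = 1/0.807403 = 1.2385.
Length contraction: L = L₀/γ = 14/1.2385 = 11.3 km.

11.3 km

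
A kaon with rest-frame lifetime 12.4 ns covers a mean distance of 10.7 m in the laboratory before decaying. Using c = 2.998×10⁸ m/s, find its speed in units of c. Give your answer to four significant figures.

0.9446c

d = βγcτ ⇒ βγ = d/(cτ) = 10.70 m / (3.71752 m) = 2.8783.
β = (βγ)/√(1+(βγ)²) = 2.8783/√9.28461 = 0.9446.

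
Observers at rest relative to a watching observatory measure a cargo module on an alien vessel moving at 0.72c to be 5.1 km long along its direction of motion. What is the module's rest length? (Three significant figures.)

7.35 km

β² = 0.5184, so γ = 1/√0.4816 = 1.441.
Proper length: L₀ = γ·L = 1.441 × 5.1 = 7.35 km.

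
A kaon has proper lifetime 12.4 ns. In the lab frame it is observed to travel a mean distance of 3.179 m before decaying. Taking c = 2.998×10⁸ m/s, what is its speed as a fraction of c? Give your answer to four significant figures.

Let x = d/(cτ) = 3.179 m / (2.998×10⁸ m/s × 1.240×10^-8 s) = 0.85514. Since d = βγcτ, x = βγ = β/√(1−β²).
Solving: β² = x²/(1+x²) = 0.731264/1.731264 = 0.422387, so β = 0.6499.

0.6499c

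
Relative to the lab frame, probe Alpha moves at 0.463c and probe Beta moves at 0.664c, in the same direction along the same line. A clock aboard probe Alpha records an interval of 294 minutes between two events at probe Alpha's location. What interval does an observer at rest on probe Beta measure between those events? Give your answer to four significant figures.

Speed of probe Alpha in probe Beta's frame: u = (v_A − v_B)/(1 − v_A v_B/c²) = (0.463 − 0.664)/(1 − 0.463×0.664) = −0.201/0.692568 = −0.29022; |u| = 0.29022c.
γ for this relative speed: γ = 1/√(1 − 0.0842276) = 1.045.
Probe Alpha's interval is proper; time dilation gives Δt_B = γΔτ = 1.045 × 294 minutes = 307.2 minutes.

307.2 minutes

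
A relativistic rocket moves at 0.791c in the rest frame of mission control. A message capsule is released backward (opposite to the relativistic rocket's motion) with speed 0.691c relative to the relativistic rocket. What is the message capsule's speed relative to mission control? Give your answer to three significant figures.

Relativistic velocity addition: u = (u' + v)/(1 + u'v/c²), with u' = −0.691c and v = 0.791c.
Numerator: −0.691 + 0.791 = 0.1. Denominator: 1 + (−0.691)(0.791) = 0.453419.
u = 0.1/0.453419 = 0.22055, so the speed is 0.221c.

0.221c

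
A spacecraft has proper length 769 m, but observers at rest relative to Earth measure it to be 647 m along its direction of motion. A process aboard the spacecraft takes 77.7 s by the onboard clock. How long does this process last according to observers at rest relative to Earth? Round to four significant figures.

γ = L₀/L = 769/647 = 1.18856.
The same γ dilates the second interval: 1.18856 × 77.7 s = 92.35 s.

92.35 s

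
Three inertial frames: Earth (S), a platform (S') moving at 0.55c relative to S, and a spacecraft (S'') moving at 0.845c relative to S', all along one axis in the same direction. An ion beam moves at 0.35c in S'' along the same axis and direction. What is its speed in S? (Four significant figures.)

First combine the ion beam and spacecraft (S''→S'): u₁ = (0.35 + 0.845)/(1 + 0.35×0.845) = 1.195/1.29575 = 0.92225.
Then combine with the platform (S'→S): u = (0.92225 + 0.55)/(1 + 0.92225×0.55) = 1.47225/1.5072375 = 0.97679.

0.9768c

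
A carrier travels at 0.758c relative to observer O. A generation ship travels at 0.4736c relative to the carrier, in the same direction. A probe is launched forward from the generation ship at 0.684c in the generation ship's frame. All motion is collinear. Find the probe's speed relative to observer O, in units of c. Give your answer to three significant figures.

0.982c

Compose velocities in two stages. Stage 1 (into S'): u₁ = (0.684+0.4736)/(1+0.684×0.4736) = 0.87436.
Stage 2 (into S): u = (0.87436+0.758)/(1+0.87436×0.758) = 0.98171, so the speed is 0.982c.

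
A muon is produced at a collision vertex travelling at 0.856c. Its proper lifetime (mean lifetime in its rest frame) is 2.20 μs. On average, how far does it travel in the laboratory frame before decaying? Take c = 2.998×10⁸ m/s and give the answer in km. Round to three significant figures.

1.09 km

With β = 0.856, γ = 1/√(1 − 0.856²) = 1/√0.267264 = 1.9343.
Lab-frame lifetime: Δt = γτ = 1.9343 × 2.20 μs = 4.2555 μs.
Distance: d = vΔt = 0.856 × 2.998×10⁸ m/s × 4.2555×10^-6 s = 1090 m = 1.09 km.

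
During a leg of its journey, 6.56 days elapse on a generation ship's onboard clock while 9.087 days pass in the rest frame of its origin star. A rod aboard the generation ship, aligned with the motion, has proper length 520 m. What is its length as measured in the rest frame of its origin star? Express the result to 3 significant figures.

The time-dilation ratio gives γ = 9.087/6.56 = 1.38521.
The rod contracts by the same γ: 520 m / 1.38521 = 375 m.

375 m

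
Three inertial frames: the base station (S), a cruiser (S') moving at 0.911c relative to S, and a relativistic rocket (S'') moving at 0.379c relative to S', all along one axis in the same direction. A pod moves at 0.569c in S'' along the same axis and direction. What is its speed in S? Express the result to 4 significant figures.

0.9885c

First combine the pod and relativistic rocket (S''→S'): u₁ = (0.569 + 0.379)/(1 + 0.569×0.379) = 0.948/1.215651 = 0.77983.
Then combine with the cruiser (S'→S): u = (0.77983 + 0.911)/(1 + 0.77983×0.911) = 1.69083/1.71042513 = 0.98854.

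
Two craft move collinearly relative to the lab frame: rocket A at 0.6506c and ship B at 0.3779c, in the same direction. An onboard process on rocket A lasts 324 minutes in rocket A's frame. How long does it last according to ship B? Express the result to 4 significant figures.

The velocity of rocket A relative to ship B is (0.6506 − 0.3779)c / (1 − 0.6506×0.3779) = 0.3616c; relative speed 0.3616c.
At |u| = 0.3616c, γ = (1 − 0.130755)^(−1/2) = 1.0726.
Rocket A's interval is proper; time dilation gives Δt_B = γΔτ = 1.0726 × 324 minutes = 347.5 minutes.

347.5 minutes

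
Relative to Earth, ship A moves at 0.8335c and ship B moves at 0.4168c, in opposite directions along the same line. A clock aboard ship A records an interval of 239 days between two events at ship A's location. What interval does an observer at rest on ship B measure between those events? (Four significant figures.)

641.2 days

Transform ship A's velocity into ship B's frame: (0.8335 + 0.4168)/(1 + 0.8335·0.4168) = 1.2503/1.3474028, so the relative speed is 0.92793c.
At |u| = 0.92793c, γ = (1 − 0.861054)^(−1/2) = 2.6827.
Ship A's interval is proper; time dilation gives Δt_B = γΔτ = 2.6827 × 239 days = 641.2 days.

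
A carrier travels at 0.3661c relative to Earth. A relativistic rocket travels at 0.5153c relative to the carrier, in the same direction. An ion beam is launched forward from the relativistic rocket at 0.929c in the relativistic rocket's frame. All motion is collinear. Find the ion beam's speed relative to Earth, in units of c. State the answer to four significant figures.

0.9891c

First combine the ion beam and relativistic rocket (S''→S'): u₁ = (0.929 + 0.5153)/(1 + 0.929×0.5153) = 1.4443/1.4787137 = 0.97673.
Then combine with the carrier (S'→S): u = (0.97673 + 0.3661)/(1 + 0.97673×0.3661) = 1.34283/1.357580853 = 0.98913.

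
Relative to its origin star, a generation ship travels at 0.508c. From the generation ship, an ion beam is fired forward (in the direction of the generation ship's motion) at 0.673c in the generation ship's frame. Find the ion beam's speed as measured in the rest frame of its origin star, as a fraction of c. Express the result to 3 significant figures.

0.880c

In units of c, u = (u' + v)/(1 + u'v) with u' = 0.673 and v = 0.508.
Numerator: 0.673 + 0.508 = 1.181. Denominator: 1 + (0.673)(0.508) = 1.341884.
u = 1.181/1.341884 = 0.88011, so the speed is 0.880c.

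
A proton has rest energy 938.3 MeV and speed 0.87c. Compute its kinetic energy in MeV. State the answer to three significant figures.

γ = 1/√(1 − β²) = 1/√(1 − 0.7569) = 1/√0.2431 = 1/0.493052 = 2.0282.
Kinetic energy: K = (γ − 1)mc² = (2.0282 − 1) × 938.3 MeV = 1.0282 × 938.3 = 965 MeV.

965 MeV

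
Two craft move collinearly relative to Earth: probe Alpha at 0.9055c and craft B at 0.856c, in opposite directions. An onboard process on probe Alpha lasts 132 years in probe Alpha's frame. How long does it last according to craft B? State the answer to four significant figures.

The velocity of probe Alpha relative to craft B is (0.9055 + 0.856)c / (1 + 0.9055×0.856) = 0.99233c; relative speed 0.99233c.
At |u| = 0.99233c, γ = (1 − 0.984719)^(−1/2) = 8.0895.
The clock on probe Alpha records proper time, so craft B measures Δt = γΔτ = 8.0895 × 132 = 1068 years.

1068 years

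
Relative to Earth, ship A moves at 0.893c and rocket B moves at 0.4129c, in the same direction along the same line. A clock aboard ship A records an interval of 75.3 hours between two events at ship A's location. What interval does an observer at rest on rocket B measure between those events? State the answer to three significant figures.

Transform ship A's velocity into rocket B's frame: (0.893 − 0.4129)/(1 − 0.893·0.4129) = 0.4801/0.6312803, so the relative speed is 0.76052c.
γ for this relative speed: γ = 1/√(1 − 0.578391) = 1.5401.
The clock on ship A records proper time, so rocket B measures Δt = γΔτ = 1.5401 × 75.3 = 116 hours.

116 hours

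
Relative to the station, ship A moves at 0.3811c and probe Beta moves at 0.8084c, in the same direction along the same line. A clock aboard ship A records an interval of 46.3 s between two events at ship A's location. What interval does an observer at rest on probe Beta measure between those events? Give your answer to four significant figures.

58.87 s

Transform ship A's velocity into probe Beta's frame: (0.3811 − 0.8084)/(1 − 0.3811·0.8084) = −0.4273/0.69191876, so the relative speed is 0.61756c.
At |u| = 0.61756c, γ = (1 − 0.38138)^(−1/2) = 1.2714.
The clock on ship A records proper time, so probe Beta measures Δt = γΔτ = 1.2714 × 46.3 = 58.87 s.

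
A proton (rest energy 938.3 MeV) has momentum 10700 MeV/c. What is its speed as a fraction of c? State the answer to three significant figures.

0.996c

βγ = pc/(mc²) = 10700/938.3 = 11.404.
Since γ² = 1 + (βγ)² = 131.051, γ = √131.051 = 11.4478, and β = (βγ)/γ = 11.404/11.4478 = 0.996.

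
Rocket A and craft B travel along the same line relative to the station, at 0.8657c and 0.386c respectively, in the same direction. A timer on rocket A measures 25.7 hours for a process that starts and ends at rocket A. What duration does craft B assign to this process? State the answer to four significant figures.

37.06 hours

Transform rocket A's velocity into craft B's frame: (0.8657 − 0.386)/(1 − 0.8657·0.386) = 0.4797/0.6658398, so the relative speed is 0.72044c.
At |u| = 0.72044c, γ = (1 − 0.519034)^(−1/2) = 1.4419.
The clock on rocket A records proper time, so craft B measures Δt = γΔτ = 1.4419 × 25.7 = 37.06 hours.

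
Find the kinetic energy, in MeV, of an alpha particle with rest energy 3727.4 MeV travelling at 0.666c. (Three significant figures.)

With β = 0.666, γ = 1/√(1 − 0.666²) = 1/√0.556444 = 1.34057.
Kinetic energy: K = (γ − 1)mc² = (1.34057 − 1) × 3727.4 MeV = 0.34057 × 3727.4 = 1270 MeV.

1270 MeV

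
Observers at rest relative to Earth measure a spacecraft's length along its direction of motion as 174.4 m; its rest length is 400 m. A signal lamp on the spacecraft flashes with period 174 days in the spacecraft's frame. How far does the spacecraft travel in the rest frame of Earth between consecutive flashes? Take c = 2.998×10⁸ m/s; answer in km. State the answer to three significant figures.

From L = L₀/γ: γ = 400/174.4 = 2.29358.
β = √(1 − 1/γ²) = 0.89995. Lab-frame period = γτ = 2.29358×174 days = 399.08 days. Distance = βc × γτ = 0.89995 × 2.998×10⁸ m/s × 34480512 s = 9.3030×10^15 m = 9.30×10^12 km.

9.30×10^12 km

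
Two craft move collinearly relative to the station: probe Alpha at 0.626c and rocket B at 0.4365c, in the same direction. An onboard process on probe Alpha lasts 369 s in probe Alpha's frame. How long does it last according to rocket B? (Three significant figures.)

The velocity of probe Alpha relative to rocket B is (0.626 − 0.4365)c / (1 − 0.626×0.4365) = 0.26075c; relative speed 0.26075c.
At |u| = 0.26075c, γ = (1 − 0.0679906)^(−1/2) = 1.0358.
The clock on probe Alpha records proper time, so rocket B measures Δt = γΔτ = 1.0358 × 369 = 382 s.

382 s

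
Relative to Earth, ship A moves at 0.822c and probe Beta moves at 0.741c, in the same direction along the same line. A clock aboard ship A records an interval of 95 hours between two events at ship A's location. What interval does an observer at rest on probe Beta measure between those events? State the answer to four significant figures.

The velocity of ship A relative to probe Beta is (0.822 − 0.741)c / (1 − 0.822×0.741) = 0.20722c; relative speed 0.20722c.
At |u| = 0.20722c, γ = (1 − 0.0429401)^(−1/2) = 1.0222.
Ship A's interval is proper; time dilation gives Δt_B = γΔτ = 1.0222 × 95 hours = 97.11 hours.

97.11 hours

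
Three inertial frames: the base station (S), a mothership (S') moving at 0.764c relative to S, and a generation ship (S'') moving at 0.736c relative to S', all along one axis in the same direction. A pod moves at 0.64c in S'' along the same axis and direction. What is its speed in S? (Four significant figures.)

Apply u = (u'+v)/(1+u'v) twice. Pod in the mothership frame: (0.64+0.736)/(1+0.64·0.736) = 1.376/1.47104 = 0.93539c.
That velocity, transformed to the rest frame of the base station: (0.93539+0.764)/(1+0.93539·0.764) = 1.69939/1.71463796 = 0.99111c.

0.9911c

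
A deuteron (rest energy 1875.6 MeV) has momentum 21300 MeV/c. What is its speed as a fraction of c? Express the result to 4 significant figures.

0.9961c

βγ = pc/(mc²) = 21300/1875.6 = 11.356.
Since γ² = 1 + (βγ)² = 129.959, γ = √129.959 = 11.4, and β = (βγ)/γ = 11.356/11.4 = 0.9961.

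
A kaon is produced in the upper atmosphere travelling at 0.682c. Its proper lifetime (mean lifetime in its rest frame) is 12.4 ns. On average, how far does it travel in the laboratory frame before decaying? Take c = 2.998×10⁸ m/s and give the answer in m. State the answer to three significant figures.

3.47 m

Lorentz factor: γ = (1 − 0.465124)^(−1/2) = 1.3673.
Lab-frame lifetime: Δt = γτ = 1.3673 × 12.4 ns = 16.955 ns.
Distance: d = vΔt = 0.682 × 2.998×10⁸ m/s × 1.6955×10^-8 s = 3.47 m.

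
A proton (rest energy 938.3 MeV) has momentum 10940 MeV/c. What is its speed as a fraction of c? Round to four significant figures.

0.9963c

pc/(mc²) = 10940/938.3 = 11.659 = βγ = β/√(1−β²).
So β² = x²/(1 + x²) with x = 11.659: x² = 135.932, β² = 135.932/136.932 = 0.992697, β = 0.9963.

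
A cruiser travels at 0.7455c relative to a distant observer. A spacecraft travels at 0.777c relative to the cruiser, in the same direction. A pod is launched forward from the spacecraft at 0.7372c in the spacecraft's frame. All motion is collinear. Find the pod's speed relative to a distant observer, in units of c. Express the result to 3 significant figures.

First combine the pod and spacecraft (S''→S'): u₁ = (0.7372 + 0.777)/(1 + 0.7372×0.777) = 1.5142/1.5728044 = 0.96274.
Then combine with the cruiser (S'→S): u = (0.96274 + 0.7455)/(1 + 0.96274×0.7455) = 1.70824/1.71772267 = 0.99448.

0.994c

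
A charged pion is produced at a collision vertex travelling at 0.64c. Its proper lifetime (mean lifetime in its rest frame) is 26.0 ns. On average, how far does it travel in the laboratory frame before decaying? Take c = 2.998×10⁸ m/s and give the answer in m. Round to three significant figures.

γ = 1/√(1 − β²) = 1/√(1 − 0.4096) = 1/√0.5904 = 1/0.768375 = 1.3014.
Lab-frame lifetime: Δt = γτ = 1.3014 × 26.0 ns = 33.836 ns.
Distance: d = vΔt = 0.64 × 2.998×10⁸ m/s × 3.3836×10^-8 s = 6.49 m.

6.49 m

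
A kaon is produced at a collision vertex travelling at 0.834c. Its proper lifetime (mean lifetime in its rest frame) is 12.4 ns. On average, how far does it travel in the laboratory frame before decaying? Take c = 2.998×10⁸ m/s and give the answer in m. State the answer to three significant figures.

5.62 m

With β = 0.834, γ = 1/√(1 − 0.834²) = 1/√0.304444 = 1.8124.
Lab-frame lifetime: Δt = γτ = 1.8124 × 12.4 ns = 22.474 ns.
Distance: d = vΔt = 0.834 × 2.998×10⁸ m/s × 2.2474×10^-8 s = 5.62 m.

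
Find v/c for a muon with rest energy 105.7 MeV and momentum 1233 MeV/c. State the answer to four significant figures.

βγ = pc/(mc²) = 1233/105.7 = 11.665.
Since γ² = 1 + (βγ)² = 137.072, γ = √137.072 = 11.7078, and β = (βγ)/γ = 11.665/11.7078 = 0.9963.

0.9963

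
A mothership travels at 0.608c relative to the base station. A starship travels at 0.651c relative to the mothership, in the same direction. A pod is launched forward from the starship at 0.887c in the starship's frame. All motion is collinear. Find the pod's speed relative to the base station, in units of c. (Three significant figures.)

0.994c

Apply u = (u'+v)/(1+u'v) twice. Pod in the mothership frame: (0.887+0.651)/(1+0.887·0.651) = 1.538/1.577437 = 0.975c.
That velocity, transformed to the rest frame of the base station: (0.975+0.608)/(1+0.975·0.608) = 1.583/1.5928 = 0.99385c.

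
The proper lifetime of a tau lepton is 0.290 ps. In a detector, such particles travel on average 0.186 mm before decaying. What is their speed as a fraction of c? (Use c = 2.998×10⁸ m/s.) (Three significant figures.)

0.906c

Let x = d/(cτ) = 1.860×10^-4 m / (2.998×10⁸ m/s × 2.900×10^-13 s) = 2.1394. Since d = βγcτ, x = βγ = β/√(1−β²).
Solving: β² = x²/(1+x²) = 4.57703/5.57703 = 0.820693, so β = 0.906.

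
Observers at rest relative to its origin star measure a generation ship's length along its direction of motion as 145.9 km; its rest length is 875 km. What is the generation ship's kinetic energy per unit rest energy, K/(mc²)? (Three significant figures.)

5.00

Length contraction gives γ = L₀/L = 875/145.9 = 5.99726.
Since K = (γ−1)mc², K/(mc²) = 5.99726 − 1 = 5.00.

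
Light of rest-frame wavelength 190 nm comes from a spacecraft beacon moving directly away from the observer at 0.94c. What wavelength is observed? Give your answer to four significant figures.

Relativistic Doppler for wavelength: λ_obs = λ_src · √((1+β)/(1−β)).
With β = 0.94: factor = √(1.94/0.06) = 5.6862.
λ_obs = 190 × 5.6862 = 1080 nm.

1080 nm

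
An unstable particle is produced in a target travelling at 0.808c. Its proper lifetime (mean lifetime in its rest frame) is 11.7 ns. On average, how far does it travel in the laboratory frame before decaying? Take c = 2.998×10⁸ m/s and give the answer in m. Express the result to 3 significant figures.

With β = 0.808, γ = 1/√(1 − 0.808²) = 1/√0.347136 = 1.6973.
Lab-frame lifetime: Δt = γτ = 1.6973 × 11.7 ns = 19.858 ns.
Distance: d = vΔt = 0.808 × 2.998×10⁸ m/s × 1.9858×10^-8 s = 4.81 m.

4.81 m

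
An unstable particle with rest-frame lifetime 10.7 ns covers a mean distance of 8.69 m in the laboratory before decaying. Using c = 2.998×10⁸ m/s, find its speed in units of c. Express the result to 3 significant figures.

d = βγcτ ⇒ βγ = d/(cτ) = 8.690 m / (3.20786 m) = 2.709.
β = (βγ)/√(1+(βγ)²) = 2.709/√8.33868 = 0.938.

0.938c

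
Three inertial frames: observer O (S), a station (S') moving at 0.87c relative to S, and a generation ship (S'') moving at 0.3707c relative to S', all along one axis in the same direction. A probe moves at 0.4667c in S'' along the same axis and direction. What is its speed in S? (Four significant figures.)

Compose velocities in two stages. Stage 1 (into S'): u₁ = (0.4667+0.3707)/(1+0.4667×0.3707) = 0.71389.
Stage 2 (into S): u = (0.71389+0.87)/(1+0.71389×0.87) = 0.97706, so the speed is 0.9771c.

0.9771c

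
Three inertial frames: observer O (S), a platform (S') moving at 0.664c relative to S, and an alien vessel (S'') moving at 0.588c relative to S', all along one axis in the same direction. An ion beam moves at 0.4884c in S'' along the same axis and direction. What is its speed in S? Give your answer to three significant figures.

0.965c

First combine the ion beam and alien vessel (S''→S'): u₁ = (0.4884 + 0.588)/(1 + 0.4884×0.588) = 1.0764/1.2871792 = 0.83625.
Then combine with the platform (S'→S): u = (0.83625 + 0.664)/(1 + 0.83625×0.664) = 1.50025/1.55527 = 0.96462.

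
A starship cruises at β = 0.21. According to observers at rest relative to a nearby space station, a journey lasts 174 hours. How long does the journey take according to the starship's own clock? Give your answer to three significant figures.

170 hours

γ = 1/√(1 − β²) = 1/√(1 − 0.0441) = 1/√0.9559 = 1/0.977701 = 1.0228.
The starship's clock runs slow as seen from a nearby space station, so Δτ = Δt/γ = 174/1.0228 = 170 hours.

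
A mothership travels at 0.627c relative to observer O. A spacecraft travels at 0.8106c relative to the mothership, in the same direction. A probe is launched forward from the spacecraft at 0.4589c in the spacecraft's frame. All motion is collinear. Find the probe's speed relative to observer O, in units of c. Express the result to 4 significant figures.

Compose velocities in two stages. Stage 1 (into S'): u₁ = (0.4589+0.8106)/(1+0.4589×0.8106) = 0.9253.
Stage 2 (into S): u = (0.9253+0.627)/(1+0.9253×0.627) = 0.98237, so the speed is 0.9824c.

0.9824c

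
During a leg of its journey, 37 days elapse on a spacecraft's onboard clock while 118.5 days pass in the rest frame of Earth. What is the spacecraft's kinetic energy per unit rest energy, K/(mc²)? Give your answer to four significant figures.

2.203

From Δt = γΔτ: γ = 118.5/37 = 3.2027.
Since K = (γ−1)mc², K/(mc²) = 3.2027 − 1 = 2.203.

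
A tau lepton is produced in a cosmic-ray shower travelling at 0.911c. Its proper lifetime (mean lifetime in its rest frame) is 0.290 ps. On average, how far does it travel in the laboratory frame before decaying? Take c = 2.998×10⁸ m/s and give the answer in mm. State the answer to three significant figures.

0.192 mm

β² = 0.829921, so γ = 1/√0.170079 = 2.4248.
Lab-frame lifetime: Δt = γτ = 2.4248 × 0.290 ps = 0.70319 ps.
Distance: d = vΔt = 0.911 × 2.998×10⁸ m/s × 7.0319×10^-13 s = 1.92×10^-4 m = 0.192 mm.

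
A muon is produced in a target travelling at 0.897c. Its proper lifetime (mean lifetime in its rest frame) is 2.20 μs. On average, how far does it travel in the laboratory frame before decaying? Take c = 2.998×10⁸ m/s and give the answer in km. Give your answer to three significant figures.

With β = 0.897, γ = 1/√(1 − 0.897²) = 1/√0.195391 = 2.2623.
Lab-frame lifetime: Δt = γτ = 2.2623 × 2.20 μs = 4.9771 μs.
Distance: d = vΔt = 0.897 × 2.998×10⁸ m/s × 4.9771×10^-6 s = 1340 m = 1.34 km.

1.34 km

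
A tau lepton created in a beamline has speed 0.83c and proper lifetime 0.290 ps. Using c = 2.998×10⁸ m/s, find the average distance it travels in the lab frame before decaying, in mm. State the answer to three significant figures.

0.129 mm

Lorentz factor: γ = (1 − 0.6889)^(−1/2) = 1.7929.
Lab-frame lifetime: Δt = γτ = 1.7929 × 0.290 ps = 0.51994 ps.
Distance: d = vΔt = 0.83 × 2.998×10⁸ m/s × 5.1994×10^-13 s = 1.29×10^-4 m = 0.129 mm.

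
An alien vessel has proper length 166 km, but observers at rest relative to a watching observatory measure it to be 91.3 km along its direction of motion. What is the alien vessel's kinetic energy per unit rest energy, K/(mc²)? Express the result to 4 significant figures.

From L = L₀/γ: γ = 166/91.3 = 1.81818.
Since K = (γ−1)mc², K/(mc²) = 1.81818 − 1 = 0.8182.

0.8182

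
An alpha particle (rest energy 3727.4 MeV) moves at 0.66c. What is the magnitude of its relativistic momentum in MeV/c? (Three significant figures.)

3270 MeV/c

β² = 0.4356, so γ = 1/√0.5644 = 1.3311.
Momentum: p = γβ·mc = 1.3311 × 0.66 × 3727.4 MeV/c = 3270 MeV/c.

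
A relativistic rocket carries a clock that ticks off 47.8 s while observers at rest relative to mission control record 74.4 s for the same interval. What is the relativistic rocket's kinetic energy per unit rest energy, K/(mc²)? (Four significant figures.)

From Δt = γΔτ: γ = 74.4/47.8 = 1.55649.
K/(mc²) = γ − 1 = 1.55649 − 1 = 0.5565.

0.5565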